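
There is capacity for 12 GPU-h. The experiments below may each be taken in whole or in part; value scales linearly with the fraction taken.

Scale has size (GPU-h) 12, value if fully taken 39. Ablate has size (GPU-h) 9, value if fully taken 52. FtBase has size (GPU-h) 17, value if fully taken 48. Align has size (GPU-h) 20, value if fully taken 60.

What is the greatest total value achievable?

61.75

Sort by value density: Ablate 52/9≈5.78, Scale 39/12≈3.25, Align 60/20≈3, FtBase 48/17≈2.82.
Ablate: take in full, 9 GPU-h for value 52 — 3 left.
Only 3 GPU-h remain; take 3/12 of Scale for value 39×3/12 = 9.75.
Total value = 61.75.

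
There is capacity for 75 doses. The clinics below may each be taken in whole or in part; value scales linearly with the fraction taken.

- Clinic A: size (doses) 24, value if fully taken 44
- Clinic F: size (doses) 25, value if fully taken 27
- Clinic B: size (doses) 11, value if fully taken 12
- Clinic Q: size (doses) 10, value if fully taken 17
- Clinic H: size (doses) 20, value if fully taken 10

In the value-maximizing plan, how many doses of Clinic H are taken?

Sort by value density: Clinic A 44/24≈1.83, Clinic Q 17/10≈1.7, Clinic B 12/11≈1.09, Clinic F 27/25≈1.08, Clinic H 10/20≈0.5.
Clinic A: take in full, 24 doses for value 44 → 51 left.
Take all of Clinic Q (10 doses, value 17) → 41 doses left.
Take all of Clinic B (11 doses, value 12) → 30 doses left.
Clinic F: take in full, 25 doses for value 27 → 5 left.
5 doses left: a 5/20 share of Clinic H gives 10×5/20 = 2.5.

5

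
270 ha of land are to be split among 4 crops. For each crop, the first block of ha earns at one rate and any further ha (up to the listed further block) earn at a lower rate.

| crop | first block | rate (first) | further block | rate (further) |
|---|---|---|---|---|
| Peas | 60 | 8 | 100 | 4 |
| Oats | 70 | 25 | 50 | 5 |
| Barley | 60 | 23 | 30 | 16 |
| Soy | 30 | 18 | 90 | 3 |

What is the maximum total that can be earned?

4730

Treat each block as its own option and order by rate: Oats/T1 25 > Barley/T1 23 > Soy/T1 18 > Barley/T2 16 > Peas/T1 8 > Oats/T2 5 > Peas/T2 4 > Soy/T2 3.
Fill Oats T1 block (70 at 25) ; 200 left.
Fill Barley T1 block (60 at 23) ; 140 left.
Fill Soy T1 block (30 at 18) ; 110 left.
Fill Barley T2 block (30 at 16) ; 80 left.
Fill Peas T1 block (60 at 8) ; 20 left.
20 remain; put them into Oats T2 at 5.
Total = 25×70 + 23×60 + 18×30 + 16×30 + 8×60 + 5×20 = 4730.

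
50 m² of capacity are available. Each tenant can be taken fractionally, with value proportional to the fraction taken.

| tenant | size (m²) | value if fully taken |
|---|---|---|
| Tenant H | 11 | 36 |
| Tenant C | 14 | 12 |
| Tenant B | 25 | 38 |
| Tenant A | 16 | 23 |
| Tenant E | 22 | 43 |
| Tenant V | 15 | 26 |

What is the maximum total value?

108.04

Rank by value-to-size ratio: Tenant H 36/11≈3.27, Tenant E 43/22≈1.95, Tenant V 26/15≈1.73, Tenant B 38/25≈1.52, Tenant A 23/16≈1.44, Tenant C 12/14≈0.857.
Tenant H: take in full, 11 m² for value 36 → 39 left.
Tenant E: take in full, 22 m² for value 43 → 17 left.
Tenant V: take in full, 15 m² for value 26 → 2 left.
Fill the last 2 m² with part of Tenant B: 2/25 of it earns 3.04.
Total value = 108.04.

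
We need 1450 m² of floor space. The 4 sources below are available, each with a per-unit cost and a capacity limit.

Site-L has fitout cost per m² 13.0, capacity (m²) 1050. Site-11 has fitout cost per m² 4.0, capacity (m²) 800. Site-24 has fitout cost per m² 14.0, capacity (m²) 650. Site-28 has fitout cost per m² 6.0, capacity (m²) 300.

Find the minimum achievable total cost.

9550

Fill from the cheapest source first.
Site-11 at 4.0: take all 800 m² — 650 still needed.
Site-28 at 6.0: take all 300 m² — 350 still needed.
Take 350 from Site-L at 13.0 to finish.
Site-24: unused.
Cost = 800×4.0 + 300×6.0 + 350×13.0 = 9550.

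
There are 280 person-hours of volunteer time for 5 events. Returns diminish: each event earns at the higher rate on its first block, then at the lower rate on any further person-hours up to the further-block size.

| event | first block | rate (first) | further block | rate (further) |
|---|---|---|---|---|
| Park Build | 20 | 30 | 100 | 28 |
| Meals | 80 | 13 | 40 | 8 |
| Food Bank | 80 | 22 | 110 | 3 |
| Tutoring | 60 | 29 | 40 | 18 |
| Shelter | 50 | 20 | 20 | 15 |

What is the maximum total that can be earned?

7300

Order all 10 blocks by rate: Park Build/tier1 30 > Tutoring/tier1 29 > Park Build/tier2 28 > Food Bank/tier1 22 > Shelter/tier1 20 > Tutoring/tier2 18 > Shelter/tier2 15 > Meals/tier1 13 > Meals/tier2 8 > Food Bank/tier2 3.
Fill Park Build tier1 block (20 at 30) — 260 left.
Tutoring/tier1 (29): +60 — 200 left.
Park Build/tier2 (28): +100 — 100 left.
Food Bank tier1 at 22: fill all 80 — 20 left.
20 remain; put them into Shelter tier1 at 20.
Total = 30×20 + 29×60 + 28×100 + 22×80 + 20×20 = 7300.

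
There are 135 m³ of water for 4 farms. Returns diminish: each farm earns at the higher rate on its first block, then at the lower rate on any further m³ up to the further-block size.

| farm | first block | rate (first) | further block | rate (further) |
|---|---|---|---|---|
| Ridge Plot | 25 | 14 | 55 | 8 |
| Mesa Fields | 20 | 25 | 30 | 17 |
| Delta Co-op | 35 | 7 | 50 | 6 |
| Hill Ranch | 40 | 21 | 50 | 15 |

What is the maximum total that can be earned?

2525

Rank every tier by rate: Mesa Fields/tier1 25 > Hill Ranch/tier1 21 > Mesa Fields/tier2 17 > Hill Ranch/tier2 15 > Ridge Plot/tier1 14 > Ridge Plot/tier2 8 > Delta Co-op/tier1 7 > Delta Co-op/tier2 6.
Fill Mesa Fields tier1 block (20 at 25) → 115 left.
Hill Ranch/tier1 (21): +40 → 75 left.
Mesa Fields tier2 at 17: fill all 30 → 45 left.
Hill Ranch tier2 at 15: only 45 left, fill 45.
Total = 25×20 + 21×40 + 17×30 + 15×45 = 2525.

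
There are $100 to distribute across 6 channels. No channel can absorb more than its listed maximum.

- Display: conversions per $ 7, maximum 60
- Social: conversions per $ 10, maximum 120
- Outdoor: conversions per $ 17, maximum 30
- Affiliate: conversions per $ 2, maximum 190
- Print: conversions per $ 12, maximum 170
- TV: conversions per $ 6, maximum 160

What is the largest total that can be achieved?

Order the channels by conversions per $: Outdoor 17 > Print 12 > Social 10 > Display 7 > TV 6 > Affiliate 2.
Outdoor: +30 to 30 (cap) — 70 left.
Print has room for 170 but only 70 remain, so it gets 70.
Total = 17×30 + 12×70 = 1350.

1350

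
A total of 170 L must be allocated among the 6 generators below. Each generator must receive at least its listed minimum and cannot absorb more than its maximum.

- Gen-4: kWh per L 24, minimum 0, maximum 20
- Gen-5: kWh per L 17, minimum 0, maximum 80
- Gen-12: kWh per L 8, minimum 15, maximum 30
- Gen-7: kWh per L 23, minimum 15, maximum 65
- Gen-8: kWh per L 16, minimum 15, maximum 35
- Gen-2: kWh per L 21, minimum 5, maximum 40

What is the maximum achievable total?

Meeting every minimum uses 0+0+15+15+15+5 = 50 L, leaving 120.
Rank by kWh per L: Gen-4 24 > Gen-7 23 > Gen-2 21 > Gen-5 17 > Gen-8 16 > Gen-12 8.
Gen-4 takes 20 more to reach its cap of 20 → 100 left.
Gen-7: +50 to 65 (cap) → 50 left.
Gen-2: +35 to 40 (cap) → 15 left.
Gen-5: +15 (room for 80) → 15. Pool exhausted.
Total = 24×20 + 17×15 + 8×15 + 23×65 + 16×15 + 21×40 = 3430.

3430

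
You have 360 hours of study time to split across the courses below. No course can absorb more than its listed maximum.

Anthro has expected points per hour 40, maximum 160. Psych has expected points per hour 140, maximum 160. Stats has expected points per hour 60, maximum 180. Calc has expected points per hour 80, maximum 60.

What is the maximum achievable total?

35600

Order the courses by expected points per hour: Psych 140 > Calc 80 > Stats 60 > Anthro 40.
Psych: +160 to 160 (cap) ; 200 left.
Calc takes 60 to reach its cap of 60 ; 140 left.
Stats: +140 (room for 180) → 140. Pool exhausted.
Total = 140×160 + 60×140 + 80×60 = 35600.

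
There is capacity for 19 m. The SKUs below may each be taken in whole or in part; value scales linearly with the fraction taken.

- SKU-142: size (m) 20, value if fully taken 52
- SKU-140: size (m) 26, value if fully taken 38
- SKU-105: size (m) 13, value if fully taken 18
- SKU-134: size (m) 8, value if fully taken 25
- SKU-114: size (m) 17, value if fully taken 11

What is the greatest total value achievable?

53.6

Rank by value-to-size ratio: SKU-134 25/8≈3.12, SKU-142 52/20≈2.6, SKU-140 38/26≈1.46, SKU-105 18/13≈1.38, SKU-114 11/17≈0.647.
Take all of SKU-134 (8 m, value 25) ; 11 m left.
11 m left: a 11/20 share of SKU-142 gives 52×11/20 = 28.6.
Total value = 53.6.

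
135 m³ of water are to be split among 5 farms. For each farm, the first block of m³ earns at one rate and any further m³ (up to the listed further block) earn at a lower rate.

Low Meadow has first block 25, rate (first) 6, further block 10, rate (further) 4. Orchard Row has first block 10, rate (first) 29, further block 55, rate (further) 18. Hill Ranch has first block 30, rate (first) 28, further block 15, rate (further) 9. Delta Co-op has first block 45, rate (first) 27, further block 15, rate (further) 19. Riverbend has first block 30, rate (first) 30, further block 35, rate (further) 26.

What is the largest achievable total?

3765

Order all 10 blocks by rate: Riverbend/first 30 > Orchard Row/first 29 > Hill Ranch/first 28 > Delta Co-op/first 27 > Riverbend/second 26 > Delta Co-op/second 19 > Orchard Row/second 18 > Hill Ranch/second 9 > Low Meadow/first 6 > Low Meadow/second 4.
Fill Riverbend first block (30 at 30) → 105 left.
Orchard Row first at 29: fill all 10 → 95 left.
Hill Ranch first at 28: fill all 30 → 65 left.
Delta Co-op first at 27: fill all 45 → 20 left.
Riverbend second at 26: only 20 left, fill 20.
Total = 30×30 + 29×10 + 28×30 + 27×45 + 26×20 = 3765.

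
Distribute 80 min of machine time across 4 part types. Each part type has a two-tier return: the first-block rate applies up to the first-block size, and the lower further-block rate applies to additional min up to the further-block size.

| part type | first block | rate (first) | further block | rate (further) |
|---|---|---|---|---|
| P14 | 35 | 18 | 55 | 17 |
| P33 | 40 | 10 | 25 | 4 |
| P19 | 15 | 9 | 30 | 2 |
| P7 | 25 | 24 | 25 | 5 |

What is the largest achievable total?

1570

Order all 8 blocks by rate: P7/T1 24 > P14/T1 18 > P14/T2 17 > P33/T1 10 > P19/T1 9 > P7/T2 5 > P33/T2 4 > P19/T2 2.
P7/T1 (24): +25 → 55 left.
P14 T1 at 18: fill all 35 → 20 left.
P14/T2: +20 of 55 at 17; pool empty.
Total = 24×25 + 18×35 + 17×20 = 1570.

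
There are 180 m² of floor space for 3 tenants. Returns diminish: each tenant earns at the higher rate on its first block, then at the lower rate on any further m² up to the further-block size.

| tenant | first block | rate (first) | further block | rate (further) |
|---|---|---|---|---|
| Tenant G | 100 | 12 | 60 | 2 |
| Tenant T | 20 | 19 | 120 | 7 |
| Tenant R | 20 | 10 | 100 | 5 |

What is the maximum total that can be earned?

Rank every tier by rate: Tenant T/first 19 > Tenant G/first 12 > Tenant R/first 10 > Tenant T/second 7 > Tenant R/second 5 > Tenant G/second 2.
Tenant T/first (19): +20 — 160 left.
Tenant G first at 12: fill all 100 — 60 left.
Tenant R/first (10): +20 — 40 left.
Tenant T second at 7: only 40 left, fill 40.
Total = 19×20 + 12×100 + 10×20 + 7×40 = 2060.

2060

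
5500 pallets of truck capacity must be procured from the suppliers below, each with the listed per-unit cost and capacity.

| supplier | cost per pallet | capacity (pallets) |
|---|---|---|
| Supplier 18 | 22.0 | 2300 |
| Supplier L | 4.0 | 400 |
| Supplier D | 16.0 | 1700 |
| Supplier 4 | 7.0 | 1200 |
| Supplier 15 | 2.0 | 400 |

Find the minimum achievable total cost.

77600

Fill from the cheapest supplier first.
Supplier 15 (2.0): use full 400 → 5100 pallets to go.
Supplier L (4.0): use full 400 → 4700 pallets to go.
Take 1200 from Supplier 4 at 7.0 → need 3500 more.
Supplier D at 16.0: take all 1700 pallets → 1800 still needed.
Supplier 18 at 22.0: take 1800 of its 2300 → requirement met.
Cost = 400×2.0 + 400×4.0 + 1200×7.0 + 1700×16.0 + 1800×22.0 = 77600.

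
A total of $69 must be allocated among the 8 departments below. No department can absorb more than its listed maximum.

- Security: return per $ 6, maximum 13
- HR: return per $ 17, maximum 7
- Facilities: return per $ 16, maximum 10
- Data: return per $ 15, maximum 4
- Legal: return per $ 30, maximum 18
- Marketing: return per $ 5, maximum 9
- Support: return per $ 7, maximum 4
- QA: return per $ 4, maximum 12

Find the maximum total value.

Order the departments by return per $: Legal 30 > HR 17 > Facilities 16 > Data 15 > Support 7 > Security 6 > Marketing 5 > QA 4.
Give Legal 18 to hit its cap of 18 ; 51 left.
Give HR 7 to hit its cap of 7 ; 44 left.
Give Facilities 10 to hit its cap of 10 ; 34 left.
Data: +4 to 4 (cap) ; 30 left.
Give Support 4 to hit its cap of 4 ; 26 left.
Give Security 13 to hit its cap of 13 ; 13 left.
Marketing: +9 to 9 (cap) ; 4 left.
QA: +4 (room for 12) → 4. Pool exhausted.
Total = 6×13 + 17×7 + 16×10 + 15×4 + 30×18 + 5×9 + 7×4 + 4×4 = 1046.

1046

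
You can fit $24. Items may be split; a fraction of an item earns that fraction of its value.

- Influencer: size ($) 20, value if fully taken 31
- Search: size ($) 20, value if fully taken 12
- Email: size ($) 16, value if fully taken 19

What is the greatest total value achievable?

35.75

Rank by value-to-size ratio: Influencer 31/20≈1.55, Email 19/16≈1.19, Search 12/20≈0.6.
Take all of Influencer (20 $, value 31) → 4 $ left.
Fill the last 4 $ with part of Email: 4/16 of it earns 4.75.
Total value = 35.75.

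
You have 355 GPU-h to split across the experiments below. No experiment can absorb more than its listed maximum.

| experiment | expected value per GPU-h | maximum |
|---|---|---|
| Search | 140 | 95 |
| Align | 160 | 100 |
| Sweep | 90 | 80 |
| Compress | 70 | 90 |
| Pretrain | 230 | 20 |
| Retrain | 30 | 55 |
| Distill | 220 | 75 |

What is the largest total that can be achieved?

Highest expected value per GPU-h first: Pretrain 230 > Distill 220 > Align 160 > Search 140 > Sweep 90 > Compress 70 > Retrain 30.
Pretrain takes 20 to reach its cap of 20 — 335 left.
Distill takes 75 to reach its cap of 75 — 260 left.
Give Align 100 to hit its cap of 100 — 160 left.
Search: +95 to 95 (cap) — 65 left.
Only 65 left; Sweep takes them to reach 65.
Total = 140×95 + 160×100 + 90×65 + 230×20 + 220×75 = 56250.

56250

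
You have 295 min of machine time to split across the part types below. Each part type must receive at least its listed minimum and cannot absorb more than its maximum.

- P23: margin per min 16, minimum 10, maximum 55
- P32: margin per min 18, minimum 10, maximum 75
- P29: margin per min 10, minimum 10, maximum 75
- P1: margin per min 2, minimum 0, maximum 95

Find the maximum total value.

3160

Meeting every minimum uses 10+10+10+0 = 30 min, leaving 265.
Rank by margin per min: P32 18 > P23 16 > P29 10 > P1 2.
Give P32 65 more to hit its cap of 75 ; 200 left.
P23: +45 to 55 (cap) ; 155 left.
Give P29 65 more to hit its cap of 75 ; 90 left.
P1: +90 (room for 95) → 90. Pool exhausted.
Total = 16×55 + 18×75 + 10×75 + 2×90 = 3160.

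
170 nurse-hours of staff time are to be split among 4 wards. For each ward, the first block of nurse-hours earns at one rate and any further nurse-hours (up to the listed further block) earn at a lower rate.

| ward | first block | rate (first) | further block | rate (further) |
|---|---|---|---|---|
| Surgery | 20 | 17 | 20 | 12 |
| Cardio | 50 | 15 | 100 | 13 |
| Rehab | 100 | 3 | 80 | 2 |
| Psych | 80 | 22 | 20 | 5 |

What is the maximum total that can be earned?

Treat each block as its own option and order by rate: Psych/first 22 > Surgery/first 17 > Cardio/first 15 > Cardio/second 13 > Surgery/second 12 > Psych/second 5 > Rehab/first 3 > Rehab/second 2.
Fill Psych first block (80 at 22) → 90 left.
Surgery/first (17): +20 → 70 left.
Cardio/first (15): +50 → 20 left.
20 remain; put them into Cardio second at 13.
Total = 22×80 + 17×20 + 15×50 + 13×20 = 3110.

3110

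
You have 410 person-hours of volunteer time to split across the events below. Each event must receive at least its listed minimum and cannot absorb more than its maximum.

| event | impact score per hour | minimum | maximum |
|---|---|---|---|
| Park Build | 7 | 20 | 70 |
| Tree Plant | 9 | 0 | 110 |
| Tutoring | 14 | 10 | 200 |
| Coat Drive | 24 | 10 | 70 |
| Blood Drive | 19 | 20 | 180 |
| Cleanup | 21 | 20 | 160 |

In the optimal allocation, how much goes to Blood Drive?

Meeting every minimum uses 20+0+10+10+20+20 = 80 person-hours, leaving 330.
Order the events by impact score per hour: Coat Drive 24 > Cleanup 21 > Blood Drive 19 > Tutoring 14 > Tree Plant 9 > Park Build 7.
Give Coat Drive 60 more to hit its cap of 70 — 270 left.
Give Cleanup 140 more to hit its cap of 160 — 130 left.
Only 130 left; Blood Drive takes them to reach 150.

150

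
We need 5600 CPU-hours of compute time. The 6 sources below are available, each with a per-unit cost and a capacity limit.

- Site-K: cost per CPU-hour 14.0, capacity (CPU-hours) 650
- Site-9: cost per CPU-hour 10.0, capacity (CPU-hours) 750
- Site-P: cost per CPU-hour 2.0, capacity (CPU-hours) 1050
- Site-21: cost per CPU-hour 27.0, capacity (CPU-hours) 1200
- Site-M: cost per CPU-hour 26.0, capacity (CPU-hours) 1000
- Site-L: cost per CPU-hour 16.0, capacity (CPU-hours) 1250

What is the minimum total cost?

89000

Fill from the cheapest source first.
Site-P at 2.0: take all 1050 CPU-hours — 4550 still needed.
Site-9 (10.0): use full 750 — 3800 CPU-hours to go.
Site-K (14.0): use full 650 — 3150 CPU-hours to go.
Site-L (16.0): use full 1250 — 1900 CPU-hours to go.
Site-M (26.0): use full 1000 — 900 CPU-hours to go.
Take 900 from Site-21 at 27.0 to finish.
Cost = 1050×2.0 + 750×10.0 + 650×14.0 + 1250×16.0 + 1000×26.0 + 900×27.0 = 89000.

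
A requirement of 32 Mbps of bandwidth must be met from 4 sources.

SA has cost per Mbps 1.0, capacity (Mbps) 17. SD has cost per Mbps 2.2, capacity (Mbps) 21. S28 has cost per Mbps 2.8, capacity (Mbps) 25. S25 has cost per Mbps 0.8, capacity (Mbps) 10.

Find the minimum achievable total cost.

Fill from the cheapest source first.
Take 10 from S25 at 0.8 → need 22 more.
Take 17 from SA at 1.0 → need 5 more.
SD (2.2): take the remaining 5 → done.
S28: unused.
Cost = 10×0.8 + 17×1.0 + 5×2.2 = 36.

36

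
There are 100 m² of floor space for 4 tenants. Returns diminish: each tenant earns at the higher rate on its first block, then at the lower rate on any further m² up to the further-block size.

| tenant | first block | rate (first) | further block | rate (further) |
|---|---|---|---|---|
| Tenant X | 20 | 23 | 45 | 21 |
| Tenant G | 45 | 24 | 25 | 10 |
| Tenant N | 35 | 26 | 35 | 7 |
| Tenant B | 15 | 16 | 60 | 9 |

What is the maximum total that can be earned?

2450

Rank every tier by rate: Tenant N/tier1 26 > Tenant G/tier1 24 > Tenant X/tier1 23 > Tenant X/tier2 21 > Tenant B/tier1 16 > Tenant G/tier2 10 > Tenant B/tier2 9 > Tenant N/tier2 7.
Tenant N tier1 at 26: fill all 35 ; 65 left.
Tenant G tier1 at 24: fill all 45 ; 20 left.
Tenant X/tier1 (23): +20 ; 0 left.
Total = 26×35 + 24×45 + 23×20 = 2450.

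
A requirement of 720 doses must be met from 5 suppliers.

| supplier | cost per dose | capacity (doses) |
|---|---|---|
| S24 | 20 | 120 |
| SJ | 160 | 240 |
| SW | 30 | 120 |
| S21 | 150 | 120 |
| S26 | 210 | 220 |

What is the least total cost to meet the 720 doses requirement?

Cheapest first:
Take 120 from S24 at 20 ; need 600 more.
SW (30): use full 120 ; 480 doses to go.
S21 (150): use full 120 ; 360 doses to go.
SJ at 160: take all 240 doses ; 120 still needed.
Take 120 from S26 at 210 to finish.
Cost = 120×20 + 120×30 + 120×150 + 240×160 + 120×210 = 87600.

87600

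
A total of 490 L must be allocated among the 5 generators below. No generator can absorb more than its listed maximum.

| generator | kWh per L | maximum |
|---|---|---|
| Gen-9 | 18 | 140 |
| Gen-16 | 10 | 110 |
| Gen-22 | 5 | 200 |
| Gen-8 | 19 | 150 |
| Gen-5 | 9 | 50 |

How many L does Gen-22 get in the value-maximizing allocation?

Highest kWh per L first: Gen-8 19 > Gen-9 18 > Gen-16 10 > Gen-5 9 > Gen-22 5.
Give Gen-8 150 to hit its cap of 150 → 340 left.
Give Gen-9 140 to hit its cap of 140 → 200 left.
Gen-16: +110 to 110 (cap) → 90 left.
Gen-5 takes 50 to reach its cap of 50 → 40 left.
Gen-22 has room for 200 but only 40 remain, so it gets 40.

40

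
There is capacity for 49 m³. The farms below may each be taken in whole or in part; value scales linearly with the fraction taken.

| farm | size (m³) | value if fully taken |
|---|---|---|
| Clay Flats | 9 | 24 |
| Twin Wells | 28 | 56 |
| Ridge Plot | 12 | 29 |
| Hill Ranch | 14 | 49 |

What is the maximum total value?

Sort by value density: Hill Ranch 49/14≈3.5, Clay Flats 24/9≈2.67, Ridge Plot 29/12≈2.42, Twin Wells 56/28≈2.
Take all of Hill Ranch (14 m³, value 49) ; 35 m³ left.
Take all of Clay Flats (9 m³, value 24) ; 26 m³ left.
All 12 m³ of Ridge Plot fit (value 29) ; 14 remain.
14 m³ left: a 14/28 share of Twin Wells gives 56×14/28 = 28.
Total value = 130.

130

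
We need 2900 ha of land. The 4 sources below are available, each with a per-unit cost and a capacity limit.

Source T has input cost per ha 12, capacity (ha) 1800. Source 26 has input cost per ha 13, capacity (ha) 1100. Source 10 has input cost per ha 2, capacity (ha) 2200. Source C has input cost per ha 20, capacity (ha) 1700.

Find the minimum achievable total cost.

12800

Cheapest first:
Source 10 (2): use full 2200 ; 700 ha to go.
Take 700 from Source T at 12 to finish.
Source 26, Source C: unused.
Cost = 2200×2 + 700×12 = 12800.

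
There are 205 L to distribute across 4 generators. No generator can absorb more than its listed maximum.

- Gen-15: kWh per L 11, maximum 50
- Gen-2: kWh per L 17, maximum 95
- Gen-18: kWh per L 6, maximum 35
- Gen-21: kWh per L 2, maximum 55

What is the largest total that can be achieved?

2425

Rank by kWh per L: Gen-2 17 > Gen-15 11 > Gen-18 6 > Gen-21 2.
Give Gen-2 95 to hit its cap of 95 — 110 left.
Gen-15 takes 50 to reach its cap of 50 — 60 left.
Gen-18 takes 35 to reach its cap of 35 — 25 left.
Gen-21 has room for 55 but only 25 remain, so it gets 25.
Total = 11×50 + 17×95 + 6×35 + 2×25 = 2425.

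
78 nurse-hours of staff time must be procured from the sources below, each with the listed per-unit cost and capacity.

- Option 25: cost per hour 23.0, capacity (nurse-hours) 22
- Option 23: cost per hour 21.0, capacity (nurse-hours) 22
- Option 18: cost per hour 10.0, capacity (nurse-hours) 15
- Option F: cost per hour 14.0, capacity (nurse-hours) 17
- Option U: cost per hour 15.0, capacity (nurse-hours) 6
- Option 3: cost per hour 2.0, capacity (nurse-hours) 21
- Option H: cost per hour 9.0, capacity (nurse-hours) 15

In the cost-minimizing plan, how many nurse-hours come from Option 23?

4

Cheapest first:
Option 3 (2.0): use full 21 — 57 nurse-hours to go.
Take 15 from Option H at 9.0 — need 42 more.
Option 18 (10.0): use full 15 — 27 nurse-hours to go.
Option F (14.0): use full 17 — 10 nurse-hours to go.
Take 6 from Option U at 15.0 — need 4 more.
Option 23 (21.0): take the remaining 4 — done.
Option 25: unused.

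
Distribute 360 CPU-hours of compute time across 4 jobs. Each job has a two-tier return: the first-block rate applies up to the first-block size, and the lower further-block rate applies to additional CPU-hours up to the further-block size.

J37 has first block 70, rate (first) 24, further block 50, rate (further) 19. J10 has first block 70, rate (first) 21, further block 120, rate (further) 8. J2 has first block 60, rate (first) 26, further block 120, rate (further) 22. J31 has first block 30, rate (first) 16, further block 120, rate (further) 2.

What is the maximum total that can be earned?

8110

Rank every tier by rate: J2/first 26 > J37/first 24 > J2/second 22 > J10/first 21 > J37/second 19 > J31/first 16 > J10/second 8 > J31/second 2.
J2/first (26): +60 ; 300 left.
J37 first at 24: fill all 70 ; 230 left.
Fill J2 second block (120 at 22) ; 110 left.
J10/first (21): +70 ; 40 left.
40 remain; put them into J37 second at 19.
Total = 26×60 + 24×70 + 22×120 + 21×70 + 19×40 = 8110.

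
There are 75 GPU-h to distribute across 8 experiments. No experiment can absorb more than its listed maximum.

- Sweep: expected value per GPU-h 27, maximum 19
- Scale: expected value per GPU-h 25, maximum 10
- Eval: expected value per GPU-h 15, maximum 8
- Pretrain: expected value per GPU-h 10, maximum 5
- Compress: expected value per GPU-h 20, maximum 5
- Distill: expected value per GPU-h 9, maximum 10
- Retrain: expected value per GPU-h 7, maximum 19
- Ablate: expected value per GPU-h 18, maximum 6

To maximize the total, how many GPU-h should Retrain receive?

12

Rank by expected value per GPU-h: Sweep 27 > Scale 25 > Compress 20 > Ablate 18 > Eval 15 > Pretrain 10 > Distill 9 > Retrain 7.
Sweep: +19 to 19 (cap) → 56 left.
Scale takes 10 to reach its cap of 10 → 46 left.
Compress: +5 to 5 (cap) → 41 left.
Ablate: +6 to 6 (cap) → 35 left.
Eval takes 8 to reach its cap of 8 → 27 left.
Give Pretrain 5 to hit its cap of 5 → 22 left.
Give Distill 10 to hit its cap of 10 → 12 left.
Retrain: +12 (room for 19) → 12. Pool exhausted.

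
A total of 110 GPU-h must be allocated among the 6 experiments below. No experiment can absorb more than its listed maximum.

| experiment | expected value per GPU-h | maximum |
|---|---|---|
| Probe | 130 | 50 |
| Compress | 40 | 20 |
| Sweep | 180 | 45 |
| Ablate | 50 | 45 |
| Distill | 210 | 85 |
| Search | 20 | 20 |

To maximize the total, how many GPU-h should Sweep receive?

Rank by expected value per GPU-h: Distill 210 > Sweep 180 > Probe 130 > Ablate 50 > Compress 40 > Search 20.
Distill takes 85 to reach its cap of 85 — 25 left.
Sweep has room for 45 but only 25 remain, so it gets 25.

25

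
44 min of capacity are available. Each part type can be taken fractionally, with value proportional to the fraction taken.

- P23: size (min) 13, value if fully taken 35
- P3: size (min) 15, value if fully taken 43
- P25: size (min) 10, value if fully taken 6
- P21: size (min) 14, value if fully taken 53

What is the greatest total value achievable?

132.2

Sort by value density: P21 53/14≈3.79, P3 43/15≈2.87, P23 35/13≈2.69, P25 6/10≈0.6.
All 14 min of P21 fit (value 53) → 30 remain.
P3: take in full, 15 min for value 43 → 15 left.
P23: take in full, 13 min for value 35 → 2 left.
Fill the last 2 min with part of P25: 2/10 of it earns 1.2.
Total value = 132.2.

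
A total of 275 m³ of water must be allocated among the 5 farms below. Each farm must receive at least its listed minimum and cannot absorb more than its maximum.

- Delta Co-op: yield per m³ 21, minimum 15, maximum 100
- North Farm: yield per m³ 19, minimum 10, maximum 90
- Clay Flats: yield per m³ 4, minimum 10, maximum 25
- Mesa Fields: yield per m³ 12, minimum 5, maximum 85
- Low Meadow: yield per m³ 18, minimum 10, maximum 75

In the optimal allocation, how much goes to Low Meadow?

Meeting every minimum uses 15+10+10+5+10 = 50 m³, leaving 225.
Order the farms by yield per m³: Delta Co-op 21 > North Farm 19 > Low Meadow 18 > Mesa Fields 12 > Clay Flats 4.
Delta Co-op takes 85 more to reach its cap of 100 — 140 left.
North Farm: +80 to 90 (cap) — 60 left.
Low Meadow: +60 (room for 65) → 70. Pool exhausted.

70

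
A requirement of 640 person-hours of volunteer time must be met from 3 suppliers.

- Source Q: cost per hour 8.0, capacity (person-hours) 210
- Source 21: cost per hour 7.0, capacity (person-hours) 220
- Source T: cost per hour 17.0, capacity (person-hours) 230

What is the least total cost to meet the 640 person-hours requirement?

Use suppliers in increasing cost order.
Source 21 at 7.0: take all 220 person-hours ; 420 still needed.
Take 210 from Source Q at 8.0 ; need 210 more.
Take 210 from Source T at 17.0 to finish.
Cost = 220×7.0 + 210×8.0 + 210×17.0 = 6790.

6790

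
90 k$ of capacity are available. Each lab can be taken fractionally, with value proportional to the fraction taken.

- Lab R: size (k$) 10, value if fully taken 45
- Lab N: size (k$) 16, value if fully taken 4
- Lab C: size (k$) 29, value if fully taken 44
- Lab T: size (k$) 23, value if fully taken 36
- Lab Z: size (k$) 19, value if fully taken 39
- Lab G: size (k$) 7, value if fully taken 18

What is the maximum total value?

Sort by value density: Lab R 45/10≈4.5, Lab G 18/7≈2.57, Lab Z 39/19≈2.05, Lab T 36/23≈1.57, Lab C 44/29≈1.52, Lab N 4/16≈0.25.
All 10 k$ of Lab R fit (value 45) → 80 remain.
Lab G: take in full, 7 k$ for value 18 → 73 left.
All 19 k$ of Lab Z fit (value 39) → 54 remain.
Take all of Lab T (23 k$, value 36) → 31 k$ left.
Lab C: take in full, 29 k$ for value 44 → 2 left.
Fill the last 2 k$ with part of Lab N: 2/16 of it earns 0.5.
Total value = 182.5.

182.5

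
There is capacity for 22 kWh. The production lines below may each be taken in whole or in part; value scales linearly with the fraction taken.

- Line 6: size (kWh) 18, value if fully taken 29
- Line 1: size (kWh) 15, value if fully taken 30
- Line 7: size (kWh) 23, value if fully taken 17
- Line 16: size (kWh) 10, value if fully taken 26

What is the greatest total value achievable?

50

Best value per unit of size first: Line 16 26/10≈2.6, Line 1 30/15≈2, Line 6 29/18≈1.61, Line 7 17/23≈0.739.
Take all of Line 16 (10 kWh, value 26) — 12 kWh left.
Only 12 kWh remain; take 12/15 of Line 1 for value 30×12/15 = 24.
Total value = 50.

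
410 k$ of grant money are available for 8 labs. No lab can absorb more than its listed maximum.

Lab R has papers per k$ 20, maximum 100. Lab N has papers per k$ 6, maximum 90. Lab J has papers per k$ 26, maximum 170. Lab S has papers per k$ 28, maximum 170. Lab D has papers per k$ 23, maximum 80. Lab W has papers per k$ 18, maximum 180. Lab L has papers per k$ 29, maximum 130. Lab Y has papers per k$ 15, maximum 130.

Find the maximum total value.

11390

Highest papers per k$ first: Lab L 29 > Lab S 28 > Lab J 26 > Lab D 23 > Lab R 20 > Lab W 18 > Lab Y 15 > Lab N 6.
Lab L: +130 to 130 (cap) → 280 left.
Lab S takes 170 to reach its cap of 170 → 110 left.
Lab J has room for 170 but only 110 remain, so it gets 110.
Total = 26×110 + 28×170 + 29×130 = 11390.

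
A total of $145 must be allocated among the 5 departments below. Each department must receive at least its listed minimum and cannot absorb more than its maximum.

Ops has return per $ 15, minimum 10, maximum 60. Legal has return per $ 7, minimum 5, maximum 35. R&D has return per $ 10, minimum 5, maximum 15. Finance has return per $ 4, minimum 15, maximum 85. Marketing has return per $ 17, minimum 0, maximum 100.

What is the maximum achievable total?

2145

Meeting every minimum uses 10+5+5+15+0 = 35 $, leaving 110.
Order the departments by return per $: Marketing 17 > Ops 15 > R&D 10 > Legal 7 > Finance 4.
Give Marketing 100 more to hit its cap of 100 → 10 left.
Ops has room for 50 more but only 10 remain, so it gets 20.
Total = 15×20 + 7×5 + 10×5 + 4×15 + 17×100 = 2145.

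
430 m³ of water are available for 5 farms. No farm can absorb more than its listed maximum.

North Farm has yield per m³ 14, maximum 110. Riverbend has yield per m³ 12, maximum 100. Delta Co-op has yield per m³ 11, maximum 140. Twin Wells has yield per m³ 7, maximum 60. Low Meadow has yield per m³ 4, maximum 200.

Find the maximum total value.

4780

Rank by yield per m³: North Farm 14 > Riverbend 12 > Delta Co-op 11 > Twin Wells 7 > Low Meadow 4.
North Farm: +110 to 110 (cap) → 320 left.
Give Riverbend 100 to hit its cap of 100 → 220 left.
Delta Co-op: +140 to 140 (cap) → 80 left.
Give Twin Wells 60 to hit its cap of 60 → 20 left.
Only 20 left; Low Meadow takes them to reach 20.
Total = 14×110 + 12×100 + 11×140 + 7×60 + 4×20 = 4780.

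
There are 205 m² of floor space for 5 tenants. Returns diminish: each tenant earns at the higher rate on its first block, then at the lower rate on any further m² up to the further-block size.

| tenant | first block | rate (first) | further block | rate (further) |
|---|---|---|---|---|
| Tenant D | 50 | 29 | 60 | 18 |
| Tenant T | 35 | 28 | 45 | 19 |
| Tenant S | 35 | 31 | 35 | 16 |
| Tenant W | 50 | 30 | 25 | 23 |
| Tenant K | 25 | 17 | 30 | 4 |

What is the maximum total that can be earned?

Treat each block as its own option and order by rate: Tenant S/tier1 31 > Tenant W/tier1 30 > Tenant D/tier1 29 > Tenant T/tier1 28 > Tenant W/tier2 23 > Tenant T/tier2 19 > Tenant D/tier2 18 > Tenant K/tier1 17 > Tenant S/tier2 16 > Tenant K/tier2 4.
Tenant S/tier1 (31): +35 — 170 left.
Tenant W tier1 at 30: fill all 50 — 120 left.
Tenant D tier1 at 29: fill all 50 — 70 left.
Tenant T tier1 at 28: fill all 35 — 35 left.
Fill Tenant W tier2 block (25 at 23) — 10 left.
10 remain; put them into Tenant T tier2 at 19.
Total = 31×35 + 30×50 + 29×50 + 28×35 + 23×25 + 19×10 = 5780.

5780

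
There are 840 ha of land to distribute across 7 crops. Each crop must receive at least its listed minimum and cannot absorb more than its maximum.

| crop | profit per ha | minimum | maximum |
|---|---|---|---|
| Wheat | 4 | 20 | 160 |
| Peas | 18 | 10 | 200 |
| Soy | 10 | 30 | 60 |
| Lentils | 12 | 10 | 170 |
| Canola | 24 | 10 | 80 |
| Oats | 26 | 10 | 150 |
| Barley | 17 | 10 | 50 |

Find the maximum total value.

13430

Meeting every minimum uses 20+10+30+10+10+10+10 = 100 ha, leaving 740.
Highest profit per ha first: Oats 26 > Canola 24 > Peas 18 > Barley 17 > Lentils 12 > Soy 10 > Wheat 4.
Oats: +140 to 150 (cap) → 600 left.
Give Canola 70 more to hit its cap of 80 → 530 left.
Peas: +190 to 200 (cap) → 340 left.
Barley takes 40 more to reach its cap of 50 → 300 left.
Lentils: +160 to 170 (cap) → 140 left.
Give Soy 30 more to hit its cap of 60 → 110 left.
Only 110 left; Wheat takes them to reach 130.
Total = 4×130 + 18×200 + 10×60 + 12×170 + 24×80 + 26×150 + 17×50 = 13430.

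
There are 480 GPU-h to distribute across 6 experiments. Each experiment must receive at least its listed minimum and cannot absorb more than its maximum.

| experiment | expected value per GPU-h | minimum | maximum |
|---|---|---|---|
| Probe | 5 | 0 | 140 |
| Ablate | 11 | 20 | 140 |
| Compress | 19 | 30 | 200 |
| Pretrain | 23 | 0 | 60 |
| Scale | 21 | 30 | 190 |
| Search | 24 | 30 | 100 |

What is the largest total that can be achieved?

Meeting every minimum uses 0+20+30+0+30+30 = 110 GPU-h, leaving 370.
Rank by expected value per GPU-h: Search 24 > Pretrain 23 > Scale 21 > Compress 19 > Ablate 11 > Probe 5.
Search: +70 to 100 (cap) → 300 left.
Pretrain: +60 to 60 (cap) → 240 left.
Scale: +160 to 190 (cap) → 80 left.
Only 80 left; Compress takes them to reach 110.
Total = 11×20 + 19×110 + 23×60 + 21×190 + 24×100 = 10080.

10080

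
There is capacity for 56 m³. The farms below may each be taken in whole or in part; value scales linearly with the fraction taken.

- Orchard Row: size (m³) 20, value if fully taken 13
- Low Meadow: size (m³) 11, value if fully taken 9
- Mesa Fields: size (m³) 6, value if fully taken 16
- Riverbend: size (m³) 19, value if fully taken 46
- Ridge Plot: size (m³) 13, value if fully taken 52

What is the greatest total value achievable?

127.55

Sort by value density: Ridge Plot 52/13≈4, Mesa Fields 16/6≈2.67, Riverbend 46/19≈2.42, Low Meadow 9/11≈0.818, Orchard Row 13/20≈0.65.
All 13 m³ of Ridge Plot fit (value 52) → 43 remain.
Mesa Fields: take in full, 6 m³ for value 16 → 37 left.
All 19 m³ of Riverbend fit (value 46) → 18 remain.
Take all of Low Meadow (11 m³, value 9) → 7 m³ left.
Fill the last 7 m³ with part of Orchard Row: 7/20 of it earns 4.55.
Total value = 127.55.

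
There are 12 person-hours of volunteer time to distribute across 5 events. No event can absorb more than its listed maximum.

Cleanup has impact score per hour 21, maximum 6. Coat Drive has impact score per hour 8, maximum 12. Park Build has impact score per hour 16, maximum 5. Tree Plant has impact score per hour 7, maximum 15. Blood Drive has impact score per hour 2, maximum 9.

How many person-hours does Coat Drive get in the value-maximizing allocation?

1

Highest impact score per hour first: Cleanup 21 > Park Build 16 > Coat Drive 8 > Tree Plant 7 > Blood Drive 2.
Cleanup takes 6 to reach its cap of 6 — 6 left.
Park Build: +5 to 5 (cap) — 1 left.
Coat Drive has room for 12 but only 1 remain, so it gets 1.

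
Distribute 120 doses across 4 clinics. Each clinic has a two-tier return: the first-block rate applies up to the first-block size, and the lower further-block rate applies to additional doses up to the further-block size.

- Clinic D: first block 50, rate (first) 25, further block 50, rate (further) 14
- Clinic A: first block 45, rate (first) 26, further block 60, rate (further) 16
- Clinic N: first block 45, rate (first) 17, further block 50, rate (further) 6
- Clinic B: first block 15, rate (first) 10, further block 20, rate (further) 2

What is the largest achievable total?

Order all 8 blocks by rate: Clinic A/first 26 > Clinic D/first 25 > Clinic N/first 17 > Clinic A/second 16 > Clinic D/second 14 > Clinic B/first 10 > Clinic N/second 6 > Clinic B/second 2.
Clinic A/first (26): +45 ; 75 left.
Clinic D first at 25: fill all 50 ; 25 left.
Clinic N first at 17: only 25 left, fill 25.
Total = 26×45 + 25×50 + 17×25 = 2845.

2845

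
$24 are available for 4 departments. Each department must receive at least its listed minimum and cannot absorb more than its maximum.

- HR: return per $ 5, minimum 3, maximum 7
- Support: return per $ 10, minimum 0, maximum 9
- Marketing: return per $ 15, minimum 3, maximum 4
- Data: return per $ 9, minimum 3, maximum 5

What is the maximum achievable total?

Meeting every minimum uses 3+0+3+3 = 9 $, leaving 15.
Highest return per $ first: Marketing 15 > Support 10 > Data 9 > HR 5.
Marketing takes 1 more to reach its cap of 4 ; 14 left.
Give Support 9 more to hit its cap of 9 ; 5 left.
Data: +2 to 5 (cap) ; 3 left.
HR: +3 (room for 4) → 6. Pool exhausted.
Total = 5×6 + 10×9 + 15×4 + 9×5 = 225.

225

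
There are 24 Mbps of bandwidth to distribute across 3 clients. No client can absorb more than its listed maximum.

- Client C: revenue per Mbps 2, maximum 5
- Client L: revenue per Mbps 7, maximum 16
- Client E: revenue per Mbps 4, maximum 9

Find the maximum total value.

144

Rank by revenue per Mbps: Client L 7 > Client E 4 > Client C 2.
Give Client L 16 to hit its cap of 16 ; 8 left.
Client E has room for 9 but only 8 remain, so it gets 8.
Total = 7×16 + 4×8 = 144.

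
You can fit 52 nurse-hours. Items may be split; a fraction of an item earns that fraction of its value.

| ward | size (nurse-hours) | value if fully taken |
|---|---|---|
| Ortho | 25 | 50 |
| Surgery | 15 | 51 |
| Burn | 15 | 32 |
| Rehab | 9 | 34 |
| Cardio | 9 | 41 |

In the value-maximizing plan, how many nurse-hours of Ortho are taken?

4

Sort by value density: Cardio 41/9≈4.56, Rehab 34/9≈3.78, Surgery 51/15≈3.4, Burn 32/15≈2.13, Ortho 50/25≈2.
Cardio: take in full, 9 nurse-hours for value 41 — 43 left.
Rehab: take in full, 9 nurse-hours for value 34 — 34 left.
Take all of Surgery (15 nurse-hours, value 51) — 19 nurse-hours left.
Take all of Burn (15 nurse-hours, value 32) — 4 nurse-hours left.
4 nurse-hours left: a 4/25 share of Ortho gives 50×4/25 = 8.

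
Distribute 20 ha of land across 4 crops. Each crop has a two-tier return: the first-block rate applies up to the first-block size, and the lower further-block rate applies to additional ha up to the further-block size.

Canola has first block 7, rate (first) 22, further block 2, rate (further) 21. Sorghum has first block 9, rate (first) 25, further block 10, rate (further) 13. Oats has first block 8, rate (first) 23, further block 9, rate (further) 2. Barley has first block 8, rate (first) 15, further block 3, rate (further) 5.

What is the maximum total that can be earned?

Order all 8 blocks by rate: Sorghum/first 25 > Oats/first 23 > Canola/first 22 > Canola/second 21 > Barley/first 15 > Sorghum/second 13 > Barley/second 5 > Oats/second 2.
Fill Sorghum first block (9 at 25) → 11 left.
Oats/first (23): +8 → 3 left.
Canola first at 22: only 3 left, fill 3.
Total = 25×9 + 23×8 + 22×3 = 475.

475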